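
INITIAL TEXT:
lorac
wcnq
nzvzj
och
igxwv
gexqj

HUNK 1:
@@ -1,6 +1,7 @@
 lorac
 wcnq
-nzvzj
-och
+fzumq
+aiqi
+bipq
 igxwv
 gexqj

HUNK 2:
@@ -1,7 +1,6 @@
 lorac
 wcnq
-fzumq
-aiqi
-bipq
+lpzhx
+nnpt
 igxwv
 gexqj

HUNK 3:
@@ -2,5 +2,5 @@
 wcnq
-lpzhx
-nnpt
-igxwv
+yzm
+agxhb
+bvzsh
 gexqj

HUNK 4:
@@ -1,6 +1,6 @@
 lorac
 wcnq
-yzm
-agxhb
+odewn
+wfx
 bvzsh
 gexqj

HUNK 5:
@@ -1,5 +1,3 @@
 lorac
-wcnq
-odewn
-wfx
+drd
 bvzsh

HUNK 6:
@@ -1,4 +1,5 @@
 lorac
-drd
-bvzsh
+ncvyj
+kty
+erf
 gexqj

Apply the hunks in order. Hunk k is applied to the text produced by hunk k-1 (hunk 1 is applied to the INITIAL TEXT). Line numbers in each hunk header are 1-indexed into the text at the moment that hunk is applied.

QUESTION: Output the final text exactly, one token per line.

Hunk 1: at line 1 remove [nzvzj,och] add [fzumq,aiqi,bipq] -> 7 lines: lorac wcnq fzumq aiqi bipq igxwv gexqj
Hunk 2: at line 1 remove [fzumq,aiqi,bipq] add [lpzhx,nnpt] -> 6 lines: lorac wcnq lpzhx nnpt igxwv gexqj
Hunk 3: at line 2 remove [lpzhx,nnpt,igxwv] add [yzm,agxhb,bvzsh] -> 6 lines: lorac wcnq yzm agxhb bvzsh gexqj
Hunk 4: at line 1 remove [yzm,agxhb] add [odewn,wfx] -> 6 lines: lorac wcnq odewn wfx bvzsh gexqj
Hunk 5: at line 1 remove [wcnq,odewn,wfx] add [drd] -> 4 lines: lorac drd bvzsh gexqj
Hunk 6: at line 1 remove [drd,bvzsh] add [ncvyj,kty,erf] -> 5 lines: lorac ncvyj kty erf gexqj

Answer: lorac
ncvyj
kty
erf
gexqj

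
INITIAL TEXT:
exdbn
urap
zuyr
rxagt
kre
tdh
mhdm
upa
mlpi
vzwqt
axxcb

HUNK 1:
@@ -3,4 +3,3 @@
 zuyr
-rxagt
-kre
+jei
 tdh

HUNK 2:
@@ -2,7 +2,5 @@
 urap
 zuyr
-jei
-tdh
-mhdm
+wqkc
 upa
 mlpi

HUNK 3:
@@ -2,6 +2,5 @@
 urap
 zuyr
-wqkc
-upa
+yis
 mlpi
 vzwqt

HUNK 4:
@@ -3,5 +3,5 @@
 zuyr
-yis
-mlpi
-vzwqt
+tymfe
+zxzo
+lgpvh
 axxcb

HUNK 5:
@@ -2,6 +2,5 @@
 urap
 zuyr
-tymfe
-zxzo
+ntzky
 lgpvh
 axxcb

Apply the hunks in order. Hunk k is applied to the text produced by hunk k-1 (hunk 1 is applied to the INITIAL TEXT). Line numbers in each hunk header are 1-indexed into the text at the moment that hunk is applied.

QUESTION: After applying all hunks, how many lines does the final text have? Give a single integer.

Answer: 6

Derivation:
Hunk 1: at line 3 remove [rxagt,kre] add [jei] -> 10 lines: exdbn urap zuyr jei tdh mhdm upa mlpi vzwqt axxcb
Hunk 2: at line 2 remove [jei,tdh,mhdm] add [wqkc] -> 8 lines: exdbn urap zuyr wqkc upa mlpi vzwqt axxcb
Hunk 3: at line 2 remove [wqkc,upa] add [yis] -> 7 lines: exdbn urap zuyr yis mlpi vzwqt axxcb
Hunk 4: at line 3 remove [yis,mlpi,vzwqt] add [tymfe,zxzo,lgpvh] -> 7 lines: exdbn urap zuyr tymfe zxzo lgpvh axxcb
Hunk 5: at line 2 remove [tymfe,zxzo] add [ntzky] -> 6 lines: exdbn urap zuyr ntzky lgpvh axxcb
Final line count: 6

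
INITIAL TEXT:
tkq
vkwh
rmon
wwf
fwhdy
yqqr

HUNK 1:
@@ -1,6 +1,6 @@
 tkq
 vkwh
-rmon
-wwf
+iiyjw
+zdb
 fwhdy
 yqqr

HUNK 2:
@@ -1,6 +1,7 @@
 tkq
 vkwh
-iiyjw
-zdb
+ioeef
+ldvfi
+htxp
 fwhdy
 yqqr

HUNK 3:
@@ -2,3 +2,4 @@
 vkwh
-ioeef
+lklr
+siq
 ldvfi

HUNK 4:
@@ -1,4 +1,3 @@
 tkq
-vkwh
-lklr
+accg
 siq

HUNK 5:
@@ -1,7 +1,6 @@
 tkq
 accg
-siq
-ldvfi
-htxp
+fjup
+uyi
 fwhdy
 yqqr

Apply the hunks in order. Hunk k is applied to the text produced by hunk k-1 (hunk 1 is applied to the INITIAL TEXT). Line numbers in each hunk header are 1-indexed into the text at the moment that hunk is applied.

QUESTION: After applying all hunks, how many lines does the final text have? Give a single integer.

Answer: 6

Derivation:
Hunk 1: at line 1 remove [rmon,wwf] add [iiyjw,zdb] -> 6 lines: tkq vkwh iiyjw zdb fwhdy yqqr
Hunk 2: at line 1 remove [iiyjw,zdb] add [ioeef,ldvfi,htxp] -> 7 lines: tkq vkwh ioeef ldvfi htxp fwhdy yqqr
Hunk 3: at line 2 remove [ioeef] add [lklr,siq] -> 8 lines: tkq vkwh lklr siq ldvfi htxp fwhdy yqqr
Hunk 4: at line 1 remove [vkwh,lklr] add [accg] -> 7 lines: tkq accg siq ldvfi htxp fwhdy yqqr
Hunk 5: at line 1 remove [siq,ldvfi,htxp] add [fjup,uyi] -> 6 lines: tkq accg fjup uyi fwhdy yqqr
Final line count: 6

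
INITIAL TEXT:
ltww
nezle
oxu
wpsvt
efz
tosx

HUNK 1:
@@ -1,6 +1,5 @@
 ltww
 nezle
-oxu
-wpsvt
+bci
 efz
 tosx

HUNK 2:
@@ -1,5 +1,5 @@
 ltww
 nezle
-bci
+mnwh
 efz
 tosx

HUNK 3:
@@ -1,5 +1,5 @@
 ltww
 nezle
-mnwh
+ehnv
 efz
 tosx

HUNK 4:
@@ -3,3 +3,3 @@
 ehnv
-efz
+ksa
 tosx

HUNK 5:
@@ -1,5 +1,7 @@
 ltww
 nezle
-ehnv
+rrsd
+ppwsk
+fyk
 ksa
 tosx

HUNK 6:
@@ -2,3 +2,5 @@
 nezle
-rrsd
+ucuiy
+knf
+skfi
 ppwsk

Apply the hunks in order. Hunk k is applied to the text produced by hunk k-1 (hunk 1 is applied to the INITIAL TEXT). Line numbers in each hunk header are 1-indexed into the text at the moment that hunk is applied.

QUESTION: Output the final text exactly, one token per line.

Answer: ltww
nezle
ucuiy
knf
skfi
ppwsk
fyk
ksa
tosx

Derivation:
Hunk 1: at line 1 remove [oxu,wpsvt] add [bci] -> 5 lines: ltww nezle bci efz tosx
Hunk 2: at line 1 remove [bci] add [mnwh] -> 5 lines: ltww nezle mnwh efz tosx
Hunk 3: at line 1 remove [mnwh] add [ehnv] -> 5 lines: ltww nezle ehnv efz tosx
Hunk 4: at line 3 remove [efz] add [ksa] -> 5 lines: ltww nezle ehnv ksa tosx
Hunk 5: at line 1 remove [ehnv] add [rrsd,ppwsk,fyk] -> 7 lines: ltww nezle rrsd ppwsk fyk ksa tosx
Hunk 6: at line 2 remove [rrsd] add [ucuiy,knf,skfi] -> 9 lines: ltww nezle ucuiy knf skfi ppwsk fyk ksa tosx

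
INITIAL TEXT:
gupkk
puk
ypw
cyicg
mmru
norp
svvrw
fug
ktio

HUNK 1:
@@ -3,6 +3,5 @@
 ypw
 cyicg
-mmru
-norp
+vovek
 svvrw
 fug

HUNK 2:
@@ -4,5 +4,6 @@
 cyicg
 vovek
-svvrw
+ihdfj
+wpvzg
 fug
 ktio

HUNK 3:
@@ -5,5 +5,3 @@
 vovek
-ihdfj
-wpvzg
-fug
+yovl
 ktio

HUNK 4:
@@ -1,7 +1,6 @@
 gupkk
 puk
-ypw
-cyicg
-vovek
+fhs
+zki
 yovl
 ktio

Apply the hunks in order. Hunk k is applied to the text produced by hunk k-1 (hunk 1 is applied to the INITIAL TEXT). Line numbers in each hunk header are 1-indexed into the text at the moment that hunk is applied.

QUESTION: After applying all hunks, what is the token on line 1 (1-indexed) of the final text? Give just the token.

Answer: gupkk

Derivation:
Hunk 1: at line 3 remove [mmru,norp] add [vovek] -> 8 lines: gupkk puk ypw cyicg vovek svvrw fug ktio
Hunk 2: at line 4 remove [svvrw] add [ihdfj,wpvzg] -> 9 lines: gupkk puk ypw cyicg vovek ihdfj wpvzg fug ktio
Hunk 3: at line 5 remove [ihdfj,wpvzg,fug] add [yovl] -> 7 lines: gupkk puk ypw cyicg vovek yovl ktio
Hunk 4: at line 1 remove [ypw,cyicg,vovek] add [fhs,zki] -> 6 lines: gupkk puk fhs zki yovl ktio
Final line 1: gupkk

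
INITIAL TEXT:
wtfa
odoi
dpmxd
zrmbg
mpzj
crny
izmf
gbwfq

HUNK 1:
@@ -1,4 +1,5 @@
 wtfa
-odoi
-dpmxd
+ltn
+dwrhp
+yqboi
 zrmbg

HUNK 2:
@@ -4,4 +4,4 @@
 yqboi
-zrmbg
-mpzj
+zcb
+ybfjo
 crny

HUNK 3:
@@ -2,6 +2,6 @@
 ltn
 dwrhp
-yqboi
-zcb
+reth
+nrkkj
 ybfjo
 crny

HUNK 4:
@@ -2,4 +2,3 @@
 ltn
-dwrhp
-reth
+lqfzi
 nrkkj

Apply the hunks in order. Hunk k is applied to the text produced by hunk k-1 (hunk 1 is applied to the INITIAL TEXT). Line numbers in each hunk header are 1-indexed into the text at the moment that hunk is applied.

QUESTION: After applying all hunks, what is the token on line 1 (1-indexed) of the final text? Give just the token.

Answer: wtfa

Derivation:
Hunk 1: at line 1 remove [odoi,dpmxd] add [ltn,dwrhp,yqboi] -> 9 lines: wtfa ltn dwrhp yqboi zrmbg mpzj crny izmf gbwfq
Hunk 2: at line 4 remove [zrmbg,mpzj] add [zcb,ybfjo] -> 9 lines: wtfa ltn dwrhp yqboi zcb ybfjo crny izmf gbwfq
Hunk 3: at line 2 remove [yqboi,zcb] add [reth,nrkkj] -> 9 lines: wtfa ltn dwrhp reth nrkkj ybfjo crny izmf gbwfq
Hunk 4: at line 2 remove [dwrhp,reth] add [lqfzi] -> 8 lines: wtfa ltn lqfzi nrkkj ybfjo crny izmf gbwfq
Final line 1: wtfa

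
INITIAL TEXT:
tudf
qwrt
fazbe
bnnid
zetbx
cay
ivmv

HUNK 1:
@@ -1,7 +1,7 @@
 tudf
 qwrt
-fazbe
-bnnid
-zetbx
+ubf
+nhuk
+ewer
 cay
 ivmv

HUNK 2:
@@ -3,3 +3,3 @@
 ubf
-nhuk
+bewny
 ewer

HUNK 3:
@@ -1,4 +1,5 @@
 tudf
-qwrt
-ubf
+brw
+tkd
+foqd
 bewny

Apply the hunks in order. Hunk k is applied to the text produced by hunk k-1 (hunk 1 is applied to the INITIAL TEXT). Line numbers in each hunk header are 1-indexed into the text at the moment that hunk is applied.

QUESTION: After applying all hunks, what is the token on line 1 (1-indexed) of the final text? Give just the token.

Answer: tudf

Derivation:
Hunk 1: at line 1 remove [fazbe,bnnid,zetbx] add [ubf,nhuk,ewer] -> 7 lines: tudf qwrt ubf nhuk ewer cay ivmv
Hunk 2: at line 3 remove [nhuk] add [bewny] -> 7 lines: tudf qwrt ubf bewny ewer cay ivmv
Hunk 3: at line 1 remove [qwrt,ubf] add [brw,tkd,foqd] -> 8 lines: tudf brw tkd foqd bewny ewer cay ivmv
Final line 1: tudf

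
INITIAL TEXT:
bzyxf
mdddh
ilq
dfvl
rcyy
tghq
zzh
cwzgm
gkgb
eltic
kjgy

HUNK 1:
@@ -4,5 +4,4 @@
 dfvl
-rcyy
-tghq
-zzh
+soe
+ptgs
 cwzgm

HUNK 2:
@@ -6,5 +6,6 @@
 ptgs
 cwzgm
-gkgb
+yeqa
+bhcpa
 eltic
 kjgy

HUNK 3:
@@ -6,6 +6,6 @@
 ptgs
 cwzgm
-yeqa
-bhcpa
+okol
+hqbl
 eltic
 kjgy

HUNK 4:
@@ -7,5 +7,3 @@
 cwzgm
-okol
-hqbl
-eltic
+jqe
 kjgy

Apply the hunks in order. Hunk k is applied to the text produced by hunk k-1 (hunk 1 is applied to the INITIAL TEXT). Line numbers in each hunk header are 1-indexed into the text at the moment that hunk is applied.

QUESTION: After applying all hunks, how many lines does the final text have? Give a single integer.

Hunk 1: at line 4 remove [rcyy,tghq,zzh] add [soe,ptgs] -> 10 lines: bzyxf mdddh ilq dfvl soe ptgs cwzgm gkgb eltic kjgy
Hunk 2: at line 6 remove [gkgb] add [yeqa,bhcpa] -> 11 lines: bzyxf mdddh ilq dfvl soe ptgs cwzgm yeqa bhcpa eltic kjgy
Hunk 3: at line 6 remove [yeqa,bhcpa] add [okol,hqbl] -> 11 lines: bzyxf mdddh ilq dfvl soe ptgs cwzgm okol hqbl eltic kjgy
Hunk 4: at line 7 remove [okol,hqbl,eltic] add [jqe] -> 9 lines: bzyxf mdddh ilq dfvl soe ptgs cwzgm jqe kjgy
Final line count: 9

Answer: 9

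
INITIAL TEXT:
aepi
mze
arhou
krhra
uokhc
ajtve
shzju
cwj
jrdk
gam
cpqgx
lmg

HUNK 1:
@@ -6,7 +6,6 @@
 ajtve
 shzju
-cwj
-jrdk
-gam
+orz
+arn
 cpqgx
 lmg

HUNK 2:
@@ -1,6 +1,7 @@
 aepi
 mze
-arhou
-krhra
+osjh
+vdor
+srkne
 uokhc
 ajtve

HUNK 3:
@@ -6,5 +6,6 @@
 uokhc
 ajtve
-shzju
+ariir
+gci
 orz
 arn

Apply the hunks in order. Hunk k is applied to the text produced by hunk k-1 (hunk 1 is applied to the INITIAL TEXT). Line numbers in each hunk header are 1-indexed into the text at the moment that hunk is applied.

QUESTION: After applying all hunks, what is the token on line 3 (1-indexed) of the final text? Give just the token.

Hunk 1: at line 6 remove [cwj,jrdk,gam] add [orz,arn] -> 11 lines: aepi mze arhou krhra uokhc ajtve shzju orz arn cpqgx lmg
Hunk 2: at line 1 remove [arhou,krhra] add [osjh,vdor,srkne] -> 12 lines: aepi mze osjh vdor srkne uokhc ajtve shzju orz arn cpqgx lmg
Hunk 3: at line 6 remove [shzju] add [ariir,gci] -> 13 lines: aepi mze osjh vdor srkne uokhc ajtve ariir gci orz arn cpqgx lmg
Final line 3: osjh

Answer: osjh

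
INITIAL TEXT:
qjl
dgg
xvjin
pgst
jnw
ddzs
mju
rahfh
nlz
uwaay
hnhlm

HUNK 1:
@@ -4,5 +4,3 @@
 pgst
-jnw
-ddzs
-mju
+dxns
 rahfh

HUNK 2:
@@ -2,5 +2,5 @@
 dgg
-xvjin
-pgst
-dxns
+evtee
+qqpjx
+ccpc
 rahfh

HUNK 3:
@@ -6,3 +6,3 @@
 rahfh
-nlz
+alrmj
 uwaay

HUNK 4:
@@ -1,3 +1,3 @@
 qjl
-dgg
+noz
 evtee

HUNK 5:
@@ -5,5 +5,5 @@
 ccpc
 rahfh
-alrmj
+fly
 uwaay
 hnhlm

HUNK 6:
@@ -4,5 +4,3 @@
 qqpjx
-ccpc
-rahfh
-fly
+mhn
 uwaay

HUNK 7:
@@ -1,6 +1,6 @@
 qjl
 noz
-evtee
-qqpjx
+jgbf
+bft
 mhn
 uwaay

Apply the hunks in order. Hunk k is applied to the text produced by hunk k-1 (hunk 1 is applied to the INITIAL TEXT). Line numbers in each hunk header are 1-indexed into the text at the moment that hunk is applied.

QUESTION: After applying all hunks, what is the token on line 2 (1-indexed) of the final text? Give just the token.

Hunk 1: at line 4 remove [jnw,ddzs,mju] add [dxns] -> 9 lines: qjl dgg xvjin pgst dxns rahfh nlz uwaay hnhlm
Hunk 2: at line 2 remove [xvjin,pgst,dxns] add [evtee,qqpjx,ccpc] -> 9 lines: qjl dgg evtee qqpjx ccpc rahfh nlz uwaay hnhlm
Hunk 3: at line 6 remove [nlz] add [alrmj] -> 9 lines: qjl dgg evtee qqpjx ccpc rahfh alrmj uwaay hnhlm
Hunk 4: at line 1 remove [dgg] add [noz] -> 9 lines: qjl noz evtee qqpjx ccpc rahfh alrmj uwaay hnhlm
Hunk 5: at line 5 remove [alrmj] add [fly] -> 9 lines: qjl noz evtee qqpjx ccpc rahfh fly uwaay hnhlm
Hunk 6: at line 4 remove [ccpc,rahfh,fly] add [mhn] -> 7 lines: qjl noz evtee qqpjx mhn uwaay hnhlm
Hunk 7: at line 1 remove [evtee,qqpjx] add [jgbf,bft] -> 7 lines: qjl noz jgbf bft mhn uwaay hnhlm
Final line 2: noz

Answer: noz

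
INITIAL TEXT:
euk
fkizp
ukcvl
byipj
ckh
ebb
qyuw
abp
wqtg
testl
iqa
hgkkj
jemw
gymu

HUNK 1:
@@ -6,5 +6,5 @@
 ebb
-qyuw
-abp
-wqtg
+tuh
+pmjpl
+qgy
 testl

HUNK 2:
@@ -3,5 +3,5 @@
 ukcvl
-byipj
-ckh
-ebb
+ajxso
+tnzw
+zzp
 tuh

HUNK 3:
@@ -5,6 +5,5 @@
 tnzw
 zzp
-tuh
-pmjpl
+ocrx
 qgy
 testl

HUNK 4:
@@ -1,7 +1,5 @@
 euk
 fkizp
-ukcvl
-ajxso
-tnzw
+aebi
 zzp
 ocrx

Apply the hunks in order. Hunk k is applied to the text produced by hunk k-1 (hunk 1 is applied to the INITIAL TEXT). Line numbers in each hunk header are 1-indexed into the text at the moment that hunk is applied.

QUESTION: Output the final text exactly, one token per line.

Hunk 1: at line 6 remove [qyuw,abp,wqtg] add [tuh,pmjpl,qgy] -> 14 lines: euk fkizp ukcvl byipj ckh ebb tuh pmjpl qgy testl iqa hgkkj jemw gymu
Hunk 2: at line 3 remove [byipj,ckh,ebb] add [ajxso,tnzw,zzp] -> 14 lines: euk fkizp ukcvl ajxso tnzw zzp tuh pmjpl qgy testl iqa hgkkj jemw gymu
Hunk 3: at line 5 remove [tuh,pmjpl] add [ocrx] -> 13 lines: euk fkizp ukcvl ajxso tnzw zzp ocrx qgy testl iqa hgkkj jemw gymu
Hunk 4: at line 1 remove [ukcvl,ajxso,tnzw] add [aebi] -> 11 lines: euk fkizp aebi zzp ocrx qgy testl iqa hgkkj jemw gymu

Answer: euk
fkizp
aebi
zzp
ocrx
qgy
testl
iqa
hgkkj
jemw
gymu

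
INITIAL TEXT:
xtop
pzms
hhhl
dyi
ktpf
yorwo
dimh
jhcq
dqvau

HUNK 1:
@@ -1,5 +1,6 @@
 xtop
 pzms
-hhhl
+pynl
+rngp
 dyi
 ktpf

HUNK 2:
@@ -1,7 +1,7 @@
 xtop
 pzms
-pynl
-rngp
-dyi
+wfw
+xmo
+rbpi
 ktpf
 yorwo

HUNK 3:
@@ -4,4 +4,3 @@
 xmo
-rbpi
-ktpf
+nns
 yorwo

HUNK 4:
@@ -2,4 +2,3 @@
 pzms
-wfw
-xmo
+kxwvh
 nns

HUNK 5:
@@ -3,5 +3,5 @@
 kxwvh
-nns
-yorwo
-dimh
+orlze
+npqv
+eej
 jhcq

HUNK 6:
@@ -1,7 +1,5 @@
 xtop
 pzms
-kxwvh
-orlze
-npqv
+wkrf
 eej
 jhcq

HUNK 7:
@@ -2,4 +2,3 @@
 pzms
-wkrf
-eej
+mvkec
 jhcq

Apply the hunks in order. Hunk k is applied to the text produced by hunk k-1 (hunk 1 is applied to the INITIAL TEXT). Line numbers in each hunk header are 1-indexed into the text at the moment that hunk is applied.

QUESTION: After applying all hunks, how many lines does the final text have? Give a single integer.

Hunk 1: at line 1 remove [hhhl] add [pynl,rngp] -> 10 lines: xtop pzms pynl rngp dyi ktpf yorwo dimh jhcq dqvau
Hunk 2: at line 1 remove [pynl,rngp,dyi] add [wfw,xmo,rbpi] -> 10 lines: xtop pzms wfw xmo rbpi ktpf yorwo dimh jhcq dqvau
Hunk 3: at line 4 remove [rbpi,ktpf] add [nns] -> 9 lines: xtop pzms wfw xmo nns yorwo dimh jhcq dqvau
Hunk 4: at line 2 remove [wfw,xmo] add [kxwvh] -> 8 lines: xtop pzms kxwvh nns yorwo dimh jhcq dqvau
Hunk 5: at line 3 remove [nns,yorwo,dimh] add [orlze,npqv,eej] -> 8 lines: xtop pzms kxwvh orlze npqv eej jhcq dqvau
Hunk 6: at line 1 remove [kxwvh,orlze,npqv] add [wkrf] -> 6 lines: xtop pzms wkrf eej jhcq dqvau
Hunk 7: at line 2 remove [wkrf,eej] add [mvkec] -> 5 lines: xtop pzms mvkec jhcq dqvau
Final line count: 5

Answer: 5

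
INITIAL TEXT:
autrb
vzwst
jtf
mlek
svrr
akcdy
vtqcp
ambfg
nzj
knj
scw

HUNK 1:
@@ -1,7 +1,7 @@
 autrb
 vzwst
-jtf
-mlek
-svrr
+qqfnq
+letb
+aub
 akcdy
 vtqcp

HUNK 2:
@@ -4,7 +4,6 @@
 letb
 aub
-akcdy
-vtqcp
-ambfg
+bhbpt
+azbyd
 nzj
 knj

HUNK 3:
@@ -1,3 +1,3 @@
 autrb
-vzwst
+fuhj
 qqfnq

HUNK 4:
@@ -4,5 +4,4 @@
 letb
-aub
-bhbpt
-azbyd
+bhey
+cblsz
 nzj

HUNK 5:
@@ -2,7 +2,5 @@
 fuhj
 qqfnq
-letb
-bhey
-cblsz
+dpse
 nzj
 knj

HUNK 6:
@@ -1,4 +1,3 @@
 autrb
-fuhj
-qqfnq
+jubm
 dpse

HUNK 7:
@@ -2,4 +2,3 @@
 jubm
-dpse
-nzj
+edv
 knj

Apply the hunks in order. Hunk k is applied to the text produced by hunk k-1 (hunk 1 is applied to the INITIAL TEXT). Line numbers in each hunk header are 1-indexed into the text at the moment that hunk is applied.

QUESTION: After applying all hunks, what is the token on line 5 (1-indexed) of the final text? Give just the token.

Hunk 1: at line 1 remove [jtf,mlek,svrr] add [qqfnq,letb,aub] -> 11 lines: autrb vzwst qqfnq letb aub akcdy vtqcp ambfg nzj knj scw
Hunk 2: at line 4 remove [akcdy,vtqcp,ambfg] add [bhbpt,azbyd] -> 10 lines: autrb vzwst qqfnq letb aub bhbpt azbyd nzj knj scw
Hunk 3: at line 1 remove [vzwst] add [fuhj] -> 10 lines: autrb fuhj qqfnq letb aub bhbpt azbyd nzj knj scw
Hunk 4: at line 4 remove [aub,bhbpt,azbyd] add [bhey,cblsz] -> 9 lines: autrb fuhj qqfnq letb bhey cblsz nzj knj scw
Hunk 5: at line 2 remove [letb,bhey,cblsz] add [dpse] -> 7 lines: autrb fuhj qqfnq dpse nzj knj scw
Hunk 6: at line 1 remove [fuhj,qqfnq] add [jubm] -> 6 lines: autrb jubm dpse nzj knj scw
Hunk 7: at line 2 remove [dpse,nzj] add [edv] -> 5 lines: autrb jubm edv knj scw
Final line 5: scw

Answer: scw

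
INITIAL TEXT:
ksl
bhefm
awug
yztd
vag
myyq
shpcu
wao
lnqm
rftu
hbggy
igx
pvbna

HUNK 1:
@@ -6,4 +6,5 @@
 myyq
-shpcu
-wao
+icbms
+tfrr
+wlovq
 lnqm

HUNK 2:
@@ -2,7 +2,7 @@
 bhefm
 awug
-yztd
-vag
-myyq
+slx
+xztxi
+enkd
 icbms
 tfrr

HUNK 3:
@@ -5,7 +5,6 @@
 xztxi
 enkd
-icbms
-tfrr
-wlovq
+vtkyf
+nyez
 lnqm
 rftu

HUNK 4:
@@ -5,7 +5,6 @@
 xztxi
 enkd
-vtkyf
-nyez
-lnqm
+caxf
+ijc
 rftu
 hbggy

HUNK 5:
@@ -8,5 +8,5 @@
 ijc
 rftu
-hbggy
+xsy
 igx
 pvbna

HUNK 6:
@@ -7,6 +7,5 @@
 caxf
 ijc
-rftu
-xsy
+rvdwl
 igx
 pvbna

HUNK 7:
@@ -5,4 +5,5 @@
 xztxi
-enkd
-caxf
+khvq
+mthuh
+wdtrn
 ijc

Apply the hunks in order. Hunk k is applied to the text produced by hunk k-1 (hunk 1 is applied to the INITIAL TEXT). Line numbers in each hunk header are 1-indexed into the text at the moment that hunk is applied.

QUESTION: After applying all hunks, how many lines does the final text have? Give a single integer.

Hunk 1: at line 6 remove [shpcu,wao] add [icbms,tfrr,wlovq] -> 14 lines: ksl bhefm awug yztd vag myyq icbms tfrr wlovq lnqm rftu hbggy igx pvbna
Hunk 2: at line 2 remove [yztd,vag,myyq] add [slx,xztxi,enkd] -> 14 lines: ksl bhefm awug slx xztxi enkd icbms tfrr wlovq lnqm rftu hbggy igx pvbna
Hunk 3: at line 5 remove [icbms,tfrr,wlovq] add [vtkyf,nyez] -> 13 lines: ksl bhefm awug slx xztxi enkd vtkyf nyez lnqm rftu hbggy igx pvbna
Hunk 4: at line 5 remove [vtkyf,nyez,lnqm] add [caxf,ijc] -> 12 lines: ksl bhefm awug slx xztxi enkd caxf ijc rftu hbggy igx pvbna
Hunk 5: at line 8 remove [hbggy] add [xsy] -> 12 lines: ksl bhefm awug slx xztxi enkd caxf ijc rftu xsy igx pvbna
Hunk 6: at line 7 remove [rftu,xsy] add [rvdwl] -> 11 lines: ksl bhefm awug slx xztxi enkd caxf ijc rvdwl igx pvbna
Hunk 7: at line 5 remove [enkd,caxf] add [khvq,mthuh,wdtrn] -> 12 lines: ksl bhefm awug slx xztxi khvq mthuh wdtrn ijc rvdwl igx pvbna
Final line count: 12

Answer: 12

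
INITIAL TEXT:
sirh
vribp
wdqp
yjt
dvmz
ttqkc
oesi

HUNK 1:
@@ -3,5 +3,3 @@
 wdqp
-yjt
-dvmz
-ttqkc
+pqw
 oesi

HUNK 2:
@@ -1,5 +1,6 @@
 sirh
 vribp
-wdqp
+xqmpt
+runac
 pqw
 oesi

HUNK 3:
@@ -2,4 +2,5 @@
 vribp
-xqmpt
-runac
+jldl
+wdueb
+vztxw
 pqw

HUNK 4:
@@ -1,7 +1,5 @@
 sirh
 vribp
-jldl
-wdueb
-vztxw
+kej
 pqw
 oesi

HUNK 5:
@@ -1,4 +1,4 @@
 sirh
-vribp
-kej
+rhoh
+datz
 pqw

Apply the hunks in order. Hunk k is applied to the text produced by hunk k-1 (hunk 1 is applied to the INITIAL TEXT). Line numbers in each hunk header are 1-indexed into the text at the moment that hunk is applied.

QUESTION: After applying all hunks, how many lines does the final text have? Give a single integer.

Answer: 5

Derivation:
Hunk 1: at line 3 remove [yjt,dvmz,ttqkc] add [pqw] -> 5 lines: sirh vribp wdqp pqw oesi
Hunk 2: at line 1 remove [wdqp] add [xqmpt,runac] -> 6 lines: sirh vribp xqmpt runac pqw oesi
Hunk 3: at line 2 remove [xqmpt,runac] add [jldl,wdueb,vztxw] -> 7 lines: sirh vribp jldl wdueb vztxw pqw oesi
Hunk 4: at line 1 remove [jldl,wdueb,vztxw] add [kej] -> 5 lines: sirh vribp kej pqw oesi
Hunk 5: at line 1 remove [vribp,kej] add [rhoh,datz] -> 5 lines: sirh rhoh datz pqw oesi
Final line count: 5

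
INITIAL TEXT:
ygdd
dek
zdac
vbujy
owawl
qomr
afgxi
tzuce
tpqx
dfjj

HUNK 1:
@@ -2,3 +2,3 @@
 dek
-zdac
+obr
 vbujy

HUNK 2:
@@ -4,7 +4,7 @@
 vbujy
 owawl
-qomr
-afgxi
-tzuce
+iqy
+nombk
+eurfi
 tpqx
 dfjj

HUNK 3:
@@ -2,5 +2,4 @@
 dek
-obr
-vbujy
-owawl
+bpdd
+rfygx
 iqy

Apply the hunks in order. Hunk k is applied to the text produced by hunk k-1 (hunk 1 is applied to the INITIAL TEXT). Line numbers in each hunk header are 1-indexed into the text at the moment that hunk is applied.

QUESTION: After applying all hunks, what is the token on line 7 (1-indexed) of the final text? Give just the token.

Answer: eurfi

Derivation:
Hunk 1: at line 2 remove [zdac] add [obr] -> 10 lines: ygdd dek obr vbujy owawl qomr afgxi tzuce tpqx dfjj
Hunk 2: at line 4 remove [qomr,afgxi,tzuce] add [iqy,nombk,eurfi] -> 10 lines: ygdd dek obr vbujy owawl iqy nombk eurfi tpqx dfjj
Hunk 3: at line 2 remove [obr,vbujy,owawl] add [bpdd,rfygx] -> 9 lines: ygdd dek bpdd rfygx iqy nombk eurfi tpqx dfjj
Final line 7: eurfi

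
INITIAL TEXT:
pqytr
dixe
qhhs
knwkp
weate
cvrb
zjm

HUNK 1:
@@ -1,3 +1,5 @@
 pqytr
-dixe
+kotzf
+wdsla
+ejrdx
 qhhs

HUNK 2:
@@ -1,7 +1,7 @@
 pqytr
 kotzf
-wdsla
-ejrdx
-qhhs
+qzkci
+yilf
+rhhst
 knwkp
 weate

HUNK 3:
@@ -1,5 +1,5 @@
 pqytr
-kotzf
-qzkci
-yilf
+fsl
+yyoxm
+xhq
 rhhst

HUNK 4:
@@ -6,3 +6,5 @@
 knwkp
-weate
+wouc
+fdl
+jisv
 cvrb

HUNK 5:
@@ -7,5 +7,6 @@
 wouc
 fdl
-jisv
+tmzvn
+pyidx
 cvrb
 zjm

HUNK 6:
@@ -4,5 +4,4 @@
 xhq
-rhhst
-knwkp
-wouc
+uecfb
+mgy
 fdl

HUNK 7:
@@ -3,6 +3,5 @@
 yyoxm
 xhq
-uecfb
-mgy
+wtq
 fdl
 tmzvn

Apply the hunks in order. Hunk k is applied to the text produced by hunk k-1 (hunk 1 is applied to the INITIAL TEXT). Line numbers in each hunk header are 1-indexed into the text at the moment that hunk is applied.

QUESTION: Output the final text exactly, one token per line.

Hunk 1: at line 1 remove [dixe] add [kotzf,wdsla,ejrdx] -> 9 lines: pqytr kotzf wdsla ejrdx qhhs knwkp weate cvrb zjm
Hunk 2: at line 1 remove [wdsla,ejrdx,qhhs] add [qzkci,yilf,rhhst] -> 9 lines: pqytr kotzf qzkci yilf rhhst knwkp weate cvrb zjm
Hunk 3: at line 1 remove [kotzf,qzkci,yilf] add [fsl,yyoxm,xhq] -> 9 lines: pqytr fsl yyoxm xhq rhhst knwkp weate cvrb zjm
Hunk 4: at line 6 remove [weate] add [wouc,fdl,jisv] -> 11 lines: pqytr fsl yyoxm xhq rhhst knwkp wouc fdl jisv cvrb zjm
Hunk 5: at line 7 remove [jisv] add [tmzvn,pyidx] -> 12 lines: pqytr fsl yyoxm xhq rhhst knwkp wouc fdl tmzvn pyidx cvrb zjm
Hunk 6: at line 4 remove [rhhst,knwkp,wouc] add [uecfb,mgy] -> 11 lines: pqytr fsl yyoxm xhq uecfb mgy fdl tmzvn pyidx cvrb zjm
Hunk 7: at line 3 remove [uecfb,mgy] add [wtq] -> 10 lines: pqytr fsl yyoxm xhq wtq fdl tmzvn pyidx cvrb zjm

Answer: pqytr
fsl
yyoxm
xhq
wtq
fdl
tmzvn
pyidx
cvrb
zjm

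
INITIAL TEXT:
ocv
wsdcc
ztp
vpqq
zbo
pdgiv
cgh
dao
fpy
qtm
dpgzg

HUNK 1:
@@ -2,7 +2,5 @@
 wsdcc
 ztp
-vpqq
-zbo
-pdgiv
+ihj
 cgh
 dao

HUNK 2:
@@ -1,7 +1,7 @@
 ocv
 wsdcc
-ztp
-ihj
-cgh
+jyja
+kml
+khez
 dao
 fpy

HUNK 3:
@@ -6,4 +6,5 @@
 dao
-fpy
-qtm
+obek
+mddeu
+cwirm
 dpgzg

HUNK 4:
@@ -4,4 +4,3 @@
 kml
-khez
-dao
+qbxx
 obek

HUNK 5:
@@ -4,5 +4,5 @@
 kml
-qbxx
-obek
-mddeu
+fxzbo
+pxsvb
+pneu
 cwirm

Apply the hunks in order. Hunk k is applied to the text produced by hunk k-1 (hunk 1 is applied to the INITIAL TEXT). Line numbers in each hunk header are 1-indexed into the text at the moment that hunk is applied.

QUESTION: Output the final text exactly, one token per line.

Answer: ocv
wsdcc
jyja
kml
fxzbo
pxsvb
pneu
cwirm
dpgzg

Derivation:
Hunk 1: at line 2 remove [vpqq,zbo,pdgiv] add [ihj] -> 9 lines: ocv wsdcc ztp ihj cgh dao fpy qtm dpgzg
Hunk 2: at line 1 remove [ztp,ihj,cgh] add [jyja,kml,khez] -> 9 lines: ocv wsdcc jyja kml khez dao fpy qtm dpgzg
Hunk 3: at line 6 remove [fpy,qtm] add [obek,mddeu,cwirm] -> 10 lines: ocv wsdcc jyja kml khez dao obek mddeu cwirm dpgzg
Hunk 4: at line 4 remove [khez,dao] add [qbxx] -> 9 lines: ocv wsdcc jyja kml qbxx obek mddeu cwirm dpgzg
Hunk 5: at line 4 remove [qbxx,obek,mddeu] add [fxzbo,pxsvb,pneu] -> 9 lines: ocv wsdcc jyja kml fxzbo pxsvb pneu cwirm dpgzg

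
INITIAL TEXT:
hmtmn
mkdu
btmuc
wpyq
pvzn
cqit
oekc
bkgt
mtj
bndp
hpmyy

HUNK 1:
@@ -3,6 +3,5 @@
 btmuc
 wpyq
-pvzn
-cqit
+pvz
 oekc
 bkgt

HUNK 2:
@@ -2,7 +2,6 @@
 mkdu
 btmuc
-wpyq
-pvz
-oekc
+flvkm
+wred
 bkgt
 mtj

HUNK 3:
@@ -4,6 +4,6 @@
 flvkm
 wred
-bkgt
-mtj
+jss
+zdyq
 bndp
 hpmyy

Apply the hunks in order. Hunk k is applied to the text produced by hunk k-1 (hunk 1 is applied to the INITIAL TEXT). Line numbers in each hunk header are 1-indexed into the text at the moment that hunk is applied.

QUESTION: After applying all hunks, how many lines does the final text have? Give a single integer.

Answer: 9

Derivation:
Hunk 1: at line 3 remove [pvzn,cqit] add [pvz] -> 10 lines: hmtmn mkdu btmuc wpyq pvz oekc bkgt mtj bndp hpmyy
Hunk 2: at line 2 remove [wpyq,pvz,oekc] add [flvkm,wred] -> 9 lines: hmtmn mkdu btmuc flvkm wred bkgt mtj bndp hpmyy
Hunk 3: at line 4 remove [bkgt,mtj] add [jss,zdyq] -> 9 lines: hmtmn mkdu btmuc flvkm wred jss zdyq bndp hpmyy
Final line count: 9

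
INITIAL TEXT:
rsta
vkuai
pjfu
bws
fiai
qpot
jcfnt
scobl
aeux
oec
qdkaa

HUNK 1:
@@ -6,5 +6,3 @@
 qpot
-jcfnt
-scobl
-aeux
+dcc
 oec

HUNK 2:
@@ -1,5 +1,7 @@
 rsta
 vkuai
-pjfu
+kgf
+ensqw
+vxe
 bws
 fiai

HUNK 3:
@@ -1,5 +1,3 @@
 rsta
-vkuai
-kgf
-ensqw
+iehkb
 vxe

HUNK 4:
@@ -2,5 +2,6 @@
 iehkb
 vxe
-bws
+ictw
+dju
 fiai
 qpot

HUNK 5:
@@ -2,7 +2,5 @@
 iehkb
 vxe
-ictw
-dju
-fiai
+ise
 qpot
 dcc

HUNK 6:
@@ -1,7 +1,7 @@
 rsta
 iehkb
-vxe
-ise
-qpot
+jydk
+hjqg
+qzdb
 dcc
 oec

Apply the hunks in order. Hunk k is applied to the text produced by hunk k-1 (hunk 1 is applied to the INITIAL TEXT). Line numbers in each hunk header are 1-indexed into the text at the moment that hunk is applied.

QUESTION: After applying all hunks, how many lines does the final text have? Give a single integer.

Answer: 8

Derivation:
Hunk 1: at line 6 remove [jcfnt,scobl,aeux] add [dcc] -> 9 lines: rsta vkuai pjfu bws fiai qpot dcc oec qdkaa
Hunk 2: at line 1 remove [pjfu] add [kgf,ensqw,vxe] -> 11 lines: rsta vkuai kgf ensqw vxe bws fiai qpot dcc oec qdkaa
Hunk 3: at line 1 remove [vkuai,kgf,ensqw] add [iehkb] -> 9 lines: rsta iehkb vxe bws fiai qpot dcc oec qdkaa
Hunk 4: at line 2 remove [bws] add [ictw,dju] -> 10 lines: rsta iehkb vxe ictw dju fiai qpot dcc oec qdkaa
Hunk 5: at line 2 remove [ictw,dju,fiai] add [ise] -> 8 lines: rsta iehkb vxe ise qpot dcc oec qdkaa
Hunk 6: at line 1 remove [vxe,ise,qpot] add [jydk,hjqg,qzdb] -> 8 lines: rsta iehkb jydk hjqg qzdb dcc oec qdkaa
Final line count: 8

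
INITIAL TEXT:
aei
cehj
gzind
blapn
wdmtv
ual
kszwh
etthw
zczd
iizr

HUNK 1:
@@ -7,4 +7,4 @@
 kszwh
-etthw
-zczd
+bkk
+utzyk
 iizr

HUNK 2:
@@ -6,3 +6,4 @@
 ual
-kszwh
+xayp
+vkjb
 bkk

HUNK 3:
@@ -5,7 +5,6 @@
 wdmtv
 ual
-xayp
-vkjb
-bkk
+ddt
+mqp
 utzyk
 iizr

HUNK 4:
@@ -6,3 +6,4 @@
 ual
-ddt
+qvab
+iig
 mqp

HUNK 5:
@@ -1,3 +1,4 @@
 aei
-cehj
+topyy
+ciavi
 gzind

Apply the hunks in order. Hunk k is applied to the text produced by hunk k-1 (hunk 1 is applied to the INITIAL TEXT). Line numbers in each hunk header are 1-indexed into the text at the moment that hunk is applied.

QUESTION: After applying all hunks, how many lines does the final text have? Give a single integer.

Answer: 12

Derivation:
Hunk 1: at line 7 remove [etthw,zczd] add [bkk,utzyk] -> 10 lines: aei cehj gzind blapn wdmtv ual kszwh bkk utzyk iizr
Hunk 2: at line 6 remove [kszwh] add [xayp,vkjb] -> 11 lines: aei cehj gzind blapn wdmtv ual xayp vkjb bkk utzyk iizr
Hunk 3: at line 5 remove [xayp,vkjb,bkk] add [ddt,mqp] -> 10 lines: aei cehj gzind blapn wdmtv ual ddt mqp utzyk iizr
Hunk 4: at line 6 remove [ddt] add [qvab,iig] -> 11 lines: aei cehj gzind blapn wdmtv ual qvab iig mqp utzyk iizr
Hunk 5: at line 1 remove [cehj] add [topyy,ciavi] -> 12 lines: aei topyy ciavi gzind blapn wdmtv ual qvab iig mqp utzyk iizr
Final line count: 12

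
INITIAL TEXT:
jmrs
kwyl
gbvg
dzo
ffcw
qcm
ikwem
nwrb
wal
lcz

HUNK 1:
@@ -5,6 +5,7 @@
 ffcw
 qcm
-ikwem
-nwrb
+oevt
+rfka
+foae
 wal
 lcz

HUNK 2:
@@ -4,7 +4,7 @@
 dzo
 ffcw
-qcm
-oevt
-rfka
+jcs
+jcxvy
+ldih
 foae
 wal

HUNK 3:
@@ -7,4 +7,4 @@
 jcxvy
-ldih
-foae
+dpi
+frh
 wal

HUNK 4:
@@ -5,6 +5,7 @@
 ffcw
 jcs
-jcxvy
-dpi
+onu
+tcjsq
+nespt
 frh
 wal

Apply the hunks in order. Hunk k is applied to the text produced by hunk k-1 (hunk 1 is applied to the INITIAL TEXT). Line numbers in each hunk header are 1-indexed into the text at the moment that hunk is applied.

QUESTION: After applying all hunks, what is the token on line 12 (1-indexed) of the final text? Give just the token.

Answer: lcz

Derivation:
Hunk 1: at line 5 remove [ikwem,nwrb] add [oevt,rfka,foae] -> 11 lines: jmrs kwyl gbvg dzo ffcw qcm oevt rfka foae wal lcz
Hunk 2: at line 4 remove [qcm,oevt,rfka] add [jcs,jcxvy,ldih] -> 11 lines: jmrs kwyl gbvg dzo ffcw jcs jcxvy ldih foae wal lcz
Hunk 3: at line 7 remove [ldih,foae] add [dpi,frh] -> 11 lines: jmrs kwyl gbvg dzo ffcw jcs jcxvy dpi frh wal lcz
Hunk 4: at line 5 remove [jcxvy,dpi] add [onu,tcjsq,nespt] -> 12 lines: jmrs kwyl gbvg dzo ffcw jcs onu tcjsq nespt frh wal lcz
Final line 12: lcz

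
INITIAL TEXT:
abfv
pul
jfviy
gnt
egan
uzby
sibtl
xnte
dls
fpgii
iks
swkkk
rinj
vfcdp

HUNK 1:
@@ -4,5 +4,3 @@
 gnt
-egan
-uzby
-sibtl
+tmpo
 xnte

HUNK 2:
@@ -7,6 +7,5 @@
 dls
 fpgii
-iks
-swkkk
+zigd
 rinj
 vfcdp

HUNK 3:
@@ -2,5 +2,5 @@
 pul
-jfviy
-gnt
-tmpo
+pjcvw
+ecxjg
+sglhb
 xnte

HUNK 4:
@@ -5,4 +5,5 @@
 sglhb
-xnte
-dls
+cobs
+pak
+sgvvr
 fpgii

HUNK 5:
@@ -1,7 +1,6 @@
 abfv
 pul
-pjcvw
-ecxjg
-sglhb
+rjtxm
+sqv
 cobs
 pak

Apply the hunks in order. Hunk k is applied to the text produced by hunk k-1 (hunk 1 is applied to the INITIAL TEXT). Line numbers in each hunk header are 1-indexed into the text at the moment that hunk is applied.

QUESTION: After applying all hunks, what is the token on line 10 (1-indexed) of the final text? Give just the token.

Hunk 1: at line 4 remove [egan,uzby,sibtl] add [tmpo] -> 12 lines: abfv pul jfviy gnt tmpo xnte dls fpgii iks swkkk rinj vfcdp
Hunk 2: at line 7 remove [iks,swkkk] add [zigd] -> 11 lines: abfv pul jfviy gnt tmpo xnte dls fpgii zigd rinj vfcdp
Hunk 3: at line 2 remove [jfviy,gnt,tmpo] add [pjcvw,ecxjg,sglhb] -> 11 lines: abfv pul pjcvw ecxjg sglhb xnte dls fpgii zigd rinj vfcdp
Hunk 4: at line 5 remove [xnte,dls] add [cobs,pak,sgvvr] -> 12 lines: abfv pul pjcvw ecxjg sglhb cobs pak sgvvr fpgii zigd rinj vfcdp
Hunk 5: at line 1 remove [pjcvw,ecxjg,sglhb] add [rjtxm,sqv] -> 11 lines: abfv pul rjtxm sqv cobs pak sgvvr fpgii zigd rinj vfcdp
Final line 10: rinj

Answer: rinj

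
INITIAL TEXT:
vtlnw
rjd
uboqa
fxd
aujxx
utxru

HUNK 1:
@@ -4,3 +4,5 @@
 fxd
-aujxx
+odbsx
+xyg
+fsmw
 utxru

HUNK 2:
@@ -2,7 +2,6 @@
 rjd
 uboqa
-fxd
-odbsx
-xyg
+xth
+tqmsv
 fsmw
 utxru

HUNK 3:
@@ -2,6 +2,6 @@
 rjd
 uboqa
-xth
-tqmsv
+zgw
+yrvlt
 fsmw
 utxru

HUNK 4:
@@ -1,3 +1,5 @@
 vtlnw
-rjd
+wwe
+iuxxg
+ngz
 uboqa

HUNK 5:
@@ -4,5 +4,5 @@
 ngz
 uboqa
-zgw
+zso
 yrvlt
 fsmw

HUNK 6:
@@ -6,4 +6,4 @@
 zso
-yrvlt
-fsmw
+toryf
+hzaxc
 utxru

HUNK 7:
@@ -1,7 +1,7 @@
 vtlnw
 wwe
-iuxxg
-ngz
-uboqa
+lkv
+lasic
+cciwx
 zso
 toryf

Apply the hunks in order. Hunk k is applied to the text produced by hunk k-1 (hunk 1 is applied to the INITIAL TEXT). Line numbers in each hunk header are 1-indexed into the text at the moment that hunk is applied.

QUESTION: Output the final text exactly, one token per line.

Hunk 1: at line 4 remove [aujxx] add [odbsx,xyg,fsmw] -> 8 lines: vtlnw rjd uboqa fxd odbsx xyg fsmw utxru
Hunk 2: at line 2 remove [fxd,odbsx,xyg] add [xth,tqmsv] -> 7 lines: vtlnw rjd uboqa xth tqmsv fsmw utxru
Hunk 3: at line 2 remove [xth,tqmsv] add [zgw,yrvlt] -> 7 lines: vtlnw rjd uboqa zgw yrvlt fsmw utxru
Hunk 4: at line 1 remove [rjd] add [wwe,iuxxg,ngz] -> 9 lines: vtlnw wwe iuxxg ngz uboqa zgw yrvlt fsmw utxru
Hunk 5: at line 4 remove [zgw] add [zso] -> 9 lines: vtlnw wwe iuxxg ngz uboqa zso yrvlt fsmw utxru
Hunk 6: at line 6 remove [yrvlt,fsmw] add [toryf,hzaxc] -> 9 lines: vtlnw wwe iuxxg ngz uboqa zso toryf hzaxc utxru
Hunk 7: at line 1 remove [iuxxg,ngz,uboqa] add [lkv,lasic,cciwx] -> 9 lines: vtlnw wwe lkv lasic cciwx zso toryf hzaxc utxru

Answer: vtlnw
wwe
lkv
lasic
cciwx
zso
toryf
hzaxc
utxru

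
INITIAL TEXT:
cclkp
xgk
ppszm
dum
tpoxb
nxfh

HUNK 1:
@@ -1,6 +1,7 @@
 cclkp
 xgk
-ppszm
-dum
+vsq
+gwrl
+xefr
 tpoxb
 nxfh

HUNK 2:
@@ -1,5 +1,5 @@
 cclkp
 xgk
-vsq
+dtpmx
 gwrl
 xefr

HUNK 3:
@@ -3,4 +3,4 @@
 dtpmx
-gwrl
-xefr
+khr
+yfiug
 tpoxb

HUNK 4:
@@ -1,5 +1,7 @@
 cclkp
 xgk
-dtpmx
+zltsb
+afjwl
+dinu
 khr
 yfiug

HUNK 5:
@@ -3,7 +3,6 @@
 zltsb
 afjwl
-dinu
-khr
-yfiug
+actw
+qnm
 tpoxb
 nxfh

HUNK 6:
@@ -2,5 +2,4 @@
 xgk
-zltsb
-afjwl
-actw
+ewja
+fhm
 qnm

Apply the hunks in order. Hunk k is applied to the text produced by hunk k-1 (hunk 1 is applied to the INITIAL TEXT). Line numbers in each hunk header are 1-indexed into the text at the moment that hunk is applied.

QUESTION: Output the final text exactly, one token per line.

Answer: cclkp
xgk
ewja
fhm
qnm
tpoxb
nxfh

Derivation:
Hunk 1: at line 1 remove [ppszm,dum] add [vsq,gwrl,xefr] -> 7 lines: cclkp xgk vsq gwrl xefr tpoxb nxfh
Hunk 2: at line 1 remove [vsq] add [dtpmx] -> 7 lines: cclkp xgk dtpmx gwrl xefr tpoxb nxfh
Hunk 3: at line 3 remove [gwrl,xefr] add [khr,yfiug] -> 7 lines: cclkp xgk dtpmx khr yfiug tpoxb nxfh
Hunk 4: at line 1 remove [dtpmx] add [zltsb,afjwl,dinu] -> 9 lines: cclkp xgk zltsb afjwl dinu khr yfiug tpoxb nxfh
Hunk 5: at line 3 remove [dinu,khr,yfiug] add [actw,qnm] -> 8 lines: cclkp xgk zltsb afjwl actw qnm tpoxb nxfh
Hunk 6: at line 2 remove [zltsb,afjwl,actw] add [ewja,fhm] -> 7 lines: cclkp xgk ewja fhm qnm tpoxb nxfh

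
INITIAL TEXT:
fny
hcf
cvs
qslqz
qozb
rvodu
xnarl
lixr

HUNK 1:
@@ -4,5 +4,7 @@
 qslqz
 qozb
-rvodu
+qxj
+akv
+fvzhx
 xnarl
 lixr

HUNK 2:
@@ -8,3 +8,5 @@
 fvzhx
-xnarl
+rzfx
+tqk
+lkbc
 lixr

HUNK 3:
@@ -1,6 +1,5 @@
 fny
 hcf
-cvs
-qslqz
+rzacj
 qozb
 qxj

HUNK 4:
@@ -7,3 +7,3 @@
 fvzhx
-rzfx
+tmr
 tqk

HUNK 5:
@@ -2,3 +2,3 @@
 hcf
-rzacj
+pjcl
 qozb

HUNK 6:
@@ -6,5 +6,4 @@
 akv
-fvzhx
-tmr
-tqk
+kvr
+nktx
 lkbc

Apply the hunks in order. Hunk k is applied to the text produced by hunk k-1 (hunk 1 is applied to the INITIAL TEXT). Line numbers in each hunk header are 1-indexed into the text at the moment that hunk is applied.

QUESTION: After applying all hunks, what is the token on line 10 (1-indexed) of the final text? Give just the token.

Hunk 1: at line 4 remove [rvodu] add [qxj,akv,fvzhx] -> 10 lines: fny hcf cvs qslqz qozb qxj akv fvzhx xnarl lixr
Hunk 2: at line 8 remove [xnarl] add [rzfx,tqk,lkbc] -> 12 lines: fny hcf cvs qslqz qozb qxj akv fvzhx rzfx tqk lkbc lixr
Hunk 3: at line 1 remove [cvs,qslqz] add [rzacj] -> 11 lines: fny hcf rzacj qozb qxj akv fvzhx rzfx tqk lkbc lixr
Hunk 4: at line 7 remove [rzfx] add [tmr] -> 11 lines: fny hcf rzacj qozb qxj akv fvzhx tmr tqk lkbc lixr
Hunk 5: at line 2 remove [rzacj] add [pjcl] -> 11 lines: fny hcf pjcl qozb qxj akv fvzhx tmr tqk lkbc lixr
Hunk 6: at line 6 remove [fvzhx,tmr,tqk] add [kvr,nktx] -> 10 lines: fny hcf pjcl qozb qxj akv kvr nktx lkbc lixr
Final line 10: lixr

Answer: lixr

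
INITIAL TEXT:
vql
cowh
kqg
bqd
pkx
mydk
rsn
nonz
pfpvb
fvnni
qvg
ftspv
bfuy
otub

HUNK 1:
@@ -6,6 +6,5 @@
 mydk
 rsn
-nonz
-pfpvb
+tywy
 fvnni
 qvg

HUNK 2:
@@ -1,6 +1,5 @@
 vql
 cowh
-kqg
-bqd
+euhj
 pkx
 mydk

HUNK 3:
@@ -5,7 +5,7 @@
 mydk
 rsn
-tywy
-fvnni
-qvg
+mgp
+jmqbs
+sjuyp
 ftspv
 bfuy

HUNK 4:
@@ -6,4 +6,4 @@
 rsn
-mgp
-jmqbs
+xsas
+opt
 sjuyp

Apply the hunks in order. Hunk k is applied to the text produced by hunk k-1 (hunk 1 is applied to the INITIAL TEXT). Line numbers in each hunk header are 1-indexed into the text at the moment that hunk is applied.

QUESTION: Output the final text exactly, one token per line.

Hunk 1: at line 6 remove [nonz,pfpvb] add [tywy] -> 13 lines: vql cowh kqg bqd pkx mydk rsn tywy fvnni qvg ftspv bfuy otub
Hunk 2: at line 1 remove [kqg,bqd] add [euhj] -> 12 lines: vql cowh euhj pkx mydk rsn tywy fvnni qvg ftspv bfuy otub
Hunk 3: at line 5 remove [tywy,fvnni,qvg] add [mgp,jmqbs,sjuyp] -> 12 lines: vql cowh euhj pkx mydk rsn mgp jmqbs sjuyp ftspv bfuy otub
Hunk 4: at line 6 remove [mgp,jmqbs] add [xsas,opt] -> 12 lines: vql cowh euhj pkx mydk rsn xsas opt sjuyp ftspv bfuy otub

Answer: vql
cowh
euhj
pkx
mydk
rsn
xsas
opt
sjuyp
ftspv
bfuy
otub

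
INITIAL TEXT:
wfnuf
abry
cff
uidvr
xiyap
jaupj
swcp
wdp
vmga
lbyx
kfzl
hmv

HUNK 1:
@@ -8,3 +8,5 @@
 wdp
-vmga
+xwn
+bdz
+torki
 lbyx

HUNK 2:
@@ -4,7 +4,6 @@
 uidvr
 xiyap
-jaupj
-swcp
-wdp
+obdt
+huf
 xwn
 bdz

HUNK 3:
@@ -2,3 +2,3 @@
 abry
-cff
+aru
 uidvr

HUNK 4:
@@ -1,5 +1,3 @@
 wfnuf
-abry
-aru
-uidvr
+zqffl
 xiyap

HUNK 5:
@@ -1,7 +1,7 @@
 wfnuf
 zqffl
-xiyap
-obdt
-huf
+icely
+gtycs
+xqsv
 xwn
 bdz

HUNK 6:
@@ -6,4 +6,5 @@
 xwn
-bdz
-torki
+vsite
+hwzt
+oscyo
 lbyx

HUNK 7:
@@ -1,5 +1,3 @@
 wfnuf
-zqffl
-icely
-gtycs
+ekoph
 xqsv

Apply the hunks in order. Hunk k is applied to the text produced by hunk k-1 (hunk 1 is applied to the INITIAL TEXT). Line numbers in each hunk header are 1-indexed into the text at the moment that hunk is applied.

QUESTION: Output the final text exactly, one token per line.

Hunk 1: at line 8 remove [vmga] add [xwn,bdz,torki] -> 14 lines: wfnuf abry cff uidvr xiyap jaupj swcp wdp xwn bdz torki lbyx kfzl hmv
Hunk 2: at line 4 remove [jaupj,swcp,wdp] add [obdt,huf] -> 13 lines: wfnuf abry cff uidvr xiyap obdt huf xwn bdz torki lbyx kfzl hmv
Hunk 3: at line 2 remove [cff] add [aru] -> 13 lines: wfnuf abry aru uidvr xiyap obdt huf xwn bdz torki lbyx kfzl hmv
Hunk 4: at line 1 remove [abry,aru,uidvr] add [zqffl] -> 11 lines: wfnuf zqffl xiyap obdt huf xwn bdz torki lbyx kfzl hmv
Hunk 5: at line 1 remove [xiyap,obdt,huf] add [icely,gtycs,xqsv] -> 11 lines: wfnuf zqffl icely gtycs xqsv xwn bdz torki lbyx kfzl hmv
Hunk 6: at line 6 remove [bdz,torki] add [vsite,hwzt,oscyo] -> 12 lines: wfnuf zqffl icely gtycs xqsv xwn vsite hwzt oscyo lbyx kfzl hmv
Hunk 7: at line 1 remove [zqffl,icely,gtycs] add [ekoph] -> 10 lines: wfnuf ekoph xqsv xwn vsite hwzt oscyo lbyx kfzl hmv

Answer: wfnuf
ekoph
xqsv
xwn
vsite
hwzt
oscyo
lbyx
kfzl
hmv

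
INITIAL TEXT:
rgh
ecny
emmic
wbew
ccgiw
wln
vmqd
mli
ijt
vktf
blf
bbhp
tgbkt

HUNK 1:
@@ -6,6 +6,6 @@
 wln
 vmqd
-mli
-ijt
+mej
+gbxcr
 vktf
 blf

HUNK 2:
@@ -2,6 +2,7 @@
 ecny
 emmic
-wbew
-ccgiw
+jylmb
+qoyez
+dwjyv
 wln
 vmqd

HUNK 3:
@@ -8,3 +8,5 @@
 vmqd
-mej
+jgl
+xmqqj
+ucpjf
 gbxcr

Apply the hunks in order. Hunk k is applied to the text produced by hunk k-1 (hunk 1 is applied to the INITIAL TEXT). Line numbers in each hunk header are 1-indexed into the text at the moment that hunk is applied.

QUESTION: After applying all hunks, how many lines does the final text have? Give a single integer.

Answer: 16

Derivation:
Hunk 1: at line 6 remove [mli,ijt] add [mej,gbxcr] -> 13 lines: rgh ecny emmic wbew ccgiw wln vmqd mej gbxcr vktf blf bbhp tgbkt
Hunk 2: at line 2 remove [wbew,ccgiw] add [jylmb,qoyez,dwjyv] -> 14 lines: rgh ecny emmic jylmb qoyez dwjyv wln vmqd mej gbxcr vktf blf bbhp tgbkt
Hunk 3: at line 8 remove [mej] add [jgl,xmqqj,ucpjf] -> 16 lines: rgh ecny emmic jylmb qoyez dwjyv wln vmqd jgl xmqqj ucpjf gbxcr vktf blf bbhp tgbkt
Final line count: 16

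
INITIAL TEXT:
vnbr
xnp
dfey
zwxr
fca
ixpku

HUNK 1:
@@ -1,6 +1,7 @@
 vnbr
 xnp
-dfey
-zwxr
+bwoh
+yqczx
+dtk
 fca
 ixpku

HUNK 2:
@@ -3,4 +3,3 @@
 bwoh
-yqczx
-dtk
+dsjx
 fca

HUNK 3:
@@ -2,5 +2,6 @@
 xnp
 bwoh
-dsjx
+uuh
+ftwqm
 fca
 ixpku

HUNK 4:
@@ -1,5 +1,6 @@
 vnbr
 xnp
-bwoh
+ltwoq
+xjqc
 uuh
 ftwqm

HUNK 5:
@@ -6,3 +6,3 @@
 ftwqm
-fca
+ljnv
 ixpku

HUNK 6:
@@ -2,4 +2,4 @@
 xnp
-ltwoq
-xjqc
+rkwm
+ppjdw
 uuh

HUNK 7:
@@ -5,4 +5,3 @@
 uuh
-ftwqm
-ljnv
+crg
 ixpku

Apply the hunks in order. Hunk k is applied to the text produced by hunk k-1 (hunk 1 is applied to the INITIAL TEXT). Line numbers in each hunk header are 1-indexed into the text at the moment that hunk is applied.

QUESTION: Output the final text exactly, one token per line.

Answer: vnbr
xnp
rkwm
ppjdw
uuh
crg
ixpku

Derivation:
Hunk 1: at line 1 remove [dfey,zwxr] add [bwoh,yqczx,dtk] -> 7 lines: vnbr xnp bwoh yqczx dtk fca ixpku
Hunk 2: at line 3 remove [yqczx,dtk] add [dsjx] -> 6 lines: vnbr xnp bwoh dsjx fca ixpku
Hunk 3: at line 2 remove [dsjx] add [uuh,ftwqm] -> 7 lines: vnbr xnp bwoh uuh ftwqm fca ixpku
Hunk 4: at line 1 remove [bwoh] add [ltwoq,xjqc] -> 8 lines: vnbr xnp ltwoq xjqc uuh ftwqm fca ixpku
Hunk 5: at line 6 remove [fca] add [ljnv] -> 8 lines: vnbr xnp ltwoq xjqc uuh ftwqm ljnv ixpku
Hunk 6: at line 2 remove [ltwoq,xjqc] add [rkwm,ppjdw] -> 8 lines: vnbr xnp rkwm ppjdw uuh ftwqm ljnv ixpku
Hunk 7: at line 5 remove [ftwqm,ljnv] add [crg] -> 7 lines: vnbr xnp rkwm ppjdw uuh crg ixpku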